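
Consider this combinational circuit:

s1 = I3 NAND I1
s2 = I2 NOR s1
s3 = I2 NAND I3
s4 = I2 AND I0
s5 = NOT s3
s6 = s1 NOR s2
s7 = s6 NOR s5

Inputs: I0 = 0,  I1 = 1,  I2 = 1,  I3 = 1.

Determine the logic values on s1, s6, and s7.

s1 = 0  s6 = 1  s7 = 0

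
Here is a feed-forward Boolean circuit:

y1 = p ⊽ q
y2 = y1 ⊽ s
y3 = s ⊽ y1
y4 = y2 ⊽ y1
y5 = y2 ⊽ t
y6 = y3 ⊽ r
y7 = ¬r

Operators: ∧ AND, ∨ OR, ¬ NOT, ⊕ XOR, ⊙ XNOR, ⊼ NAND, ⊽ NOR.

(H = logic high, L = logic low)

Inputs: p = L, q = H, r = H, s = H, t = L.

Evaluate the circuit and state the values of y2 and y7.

y1 = p NOR q = L NOR H = L
y2 = y1 NOR s = L NOR H = L
y7 = NOT r = NOT H = L

y2 = L; y7 = L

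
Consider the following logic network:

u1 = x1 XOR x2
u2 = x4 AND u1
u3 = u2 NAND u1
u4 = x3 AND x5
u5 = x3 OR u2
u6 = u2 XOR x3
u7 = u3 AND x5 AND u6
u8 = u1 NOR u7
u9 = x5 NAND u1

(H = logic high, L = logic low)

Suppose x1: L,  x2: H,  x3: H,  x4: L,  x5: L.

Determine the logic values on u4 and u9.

u4 = L  u9 = H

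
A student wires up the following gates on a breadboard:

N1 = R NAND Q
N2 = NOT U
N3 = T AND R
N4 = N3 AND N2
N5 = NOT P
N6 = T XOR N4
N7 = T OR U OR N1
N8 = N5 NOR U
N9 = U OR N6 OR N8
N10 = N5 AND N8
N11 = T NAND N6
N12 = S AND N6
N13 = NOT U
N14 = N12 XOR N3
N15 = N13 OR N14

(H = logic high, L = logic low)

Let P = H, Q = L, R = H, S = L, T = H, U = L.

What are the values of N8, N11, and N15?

N8 = H; N11 = H; N15 = H

N2 = NOT U = NOT L = H
N3 = T AND R = H AND H = H
N4 = N3 AND N2 = H AND H = H
N5 = NOT P = NOT H = L
N6 = T XOR N4 = H XOR H = L
N8 = N5 NOR U = L NOR L = H
N11 = T NAND N6 = H NAND L = H
N12 = S AND N6 = L AND L = L
N13 = NOT U = NOT L = H
N14 = N12 XOR N3 = L XOR H = H
N15 = N13 OR N14 = H OR H = H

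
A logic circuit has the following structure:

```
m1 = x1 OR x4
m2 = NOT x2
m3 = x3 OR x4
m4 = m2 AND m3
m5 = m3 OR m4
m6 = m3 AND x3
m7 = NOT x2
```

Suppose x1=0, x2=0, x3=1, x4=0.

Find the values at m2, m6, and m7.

m2 = 1; m6 = 1; m7 = 1

m2 = NOT x2 = NOT 0 = 1
m3 = x3 OR x4 = 1 OR 0 = 1
m6 = m3 AND x3 = 1 AND 1 = 1
m7 = NOT x2 = NOT 0 = 1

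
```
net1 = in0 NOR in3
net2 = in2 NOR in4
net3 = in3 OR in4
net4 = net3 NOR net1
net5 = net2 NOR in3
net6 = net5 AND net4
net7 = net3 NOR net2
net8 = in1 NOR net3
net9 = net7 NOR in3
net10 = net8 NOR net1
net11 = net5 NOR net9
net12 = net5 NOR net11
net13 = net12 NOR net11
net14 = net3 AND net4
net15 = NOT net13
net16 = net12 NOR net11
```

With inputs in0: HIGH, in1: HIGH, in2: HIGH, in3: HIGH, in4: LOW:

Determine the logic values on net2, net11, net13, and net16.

net2 = in2 NOR in4 = HIGH NOR LOW = LOW
net3 = in3 OR in4 = HIGH OR LOW = HIGH
net5 = net2 NOR in3 = LOW NOR HIGH = LOW
net7 = net3 NOR net2 = HIGH NOR LOW = LOW
net9 = net7 NOR in3 = LOW NOR HIGH = LOW
net11 = net5 NOR net9 = LOW NOR LOW = HIGH
net12 = net5 NOR net11 = LOW NOR HIGH = LOW
net13 = net12 NOR net11 = LOW NOR HIGH = LOW
net16 = net12 NOR net11 = LOW NOR HIGH = LOW

net2 = LOW, net11 = HIGH, net13 = LOW, net16 = LOW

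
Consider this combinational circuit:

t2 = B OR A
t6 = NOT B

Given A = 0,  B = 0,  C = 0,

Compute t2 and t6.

t2 = 0, t6 = 1

t2 = 0 OR 0 = 0
t6 = NOT 0 = 1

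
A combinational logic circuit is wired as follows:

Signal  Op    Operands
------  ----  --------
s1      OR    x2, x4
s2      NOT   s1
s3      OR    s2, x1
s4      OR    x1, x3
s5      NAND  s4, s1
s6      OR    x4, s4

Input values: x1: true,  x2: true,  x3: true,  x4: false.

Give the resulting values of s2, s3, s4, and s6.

s2 = false; s3 = true; s4 = true; s6 = true

s1 = x2 OR x4 = true OR false = true
s2 = NOT s1 = NOT true = false
s3 = s2 OR x1 = false OR true = true
s4 = x1 OR x3 = true OR true = true
s6 = x4 OR s4 = false OR true = true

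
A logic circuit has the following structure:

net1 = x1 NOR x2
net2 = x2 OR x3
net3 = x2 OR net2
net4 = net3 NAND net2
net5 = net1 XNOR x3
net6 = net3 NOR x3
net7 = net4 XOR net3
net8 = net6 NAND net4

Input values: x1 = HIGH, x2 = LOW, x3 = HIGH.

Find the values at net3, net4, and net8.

net2 = x2 OR x3 = LOW OR HIGH = HIGH
net3 = x2 OR net2 = LOW OR HIGH = HIGH
net4 = net3 NAND net2 = HIGH NAND HIGH = LOW
net6 = net3 NOR x3 = HIGH NOR HIGH = LOW
net8 = net6 NAND net4 = LOW NAND LOW = HIGH

net3 = HIGH; net4 = LOW; net8 = HIGH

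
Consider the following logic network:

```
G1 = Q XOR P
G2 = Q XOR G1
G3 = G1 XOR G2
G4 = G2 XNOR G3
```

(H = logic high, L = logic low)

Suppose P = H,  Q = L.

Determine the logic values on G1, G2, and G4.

G1 = H, G2 = H, G4 = L

G1 = Q XOR P = L XOR H = H
G2 = Q XOR G1 = L XOR H = H
G3 = G1 XOR G2 = H XOR H = L
G4 = G2 XNOR G3 = H XNOR L = L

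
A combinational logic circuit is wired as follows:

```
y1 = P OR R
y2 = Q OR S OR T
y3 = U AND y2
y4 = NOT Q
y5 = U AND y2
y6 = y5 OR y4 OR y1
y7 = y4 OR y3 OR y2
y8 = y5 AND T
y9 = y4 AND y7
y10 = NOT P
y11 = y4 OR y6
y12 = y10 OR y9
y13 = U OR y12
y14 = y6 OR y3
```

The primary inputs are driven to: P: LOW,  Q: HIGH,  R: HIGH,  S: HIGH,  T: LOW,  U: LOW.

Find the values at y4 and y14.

y1 = P OR R = LOW OR HIGH = HIGH
y2 = Q OR S OR T = HIGH OR HIGH OR LOW = HIGH
y3 = U AND y2 = LOW AND HIGH = LOW
y4 = NOT Q = NOT HIGH = LOW
y5 = U AND y2 = LOW AND HIGH = LOW
y6 = y5 OR y4 OR y1 = LOW OR LOW OR HIGH = HIGH
y14 = y6 OR y3 = HIGH OR LOW = HIGH

y4 = LOW; y14 = HIGH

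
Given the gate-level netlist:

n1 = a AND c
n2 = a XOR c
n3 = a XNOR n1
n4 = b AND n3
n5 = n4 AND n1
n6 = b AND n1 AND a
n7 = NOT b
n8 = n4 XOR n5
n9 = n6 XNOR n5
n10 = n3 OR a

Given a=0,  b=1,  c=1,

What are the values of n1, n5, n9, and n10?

n1 = 0, n5 = 0, n9 = 1, n10 = 1

n1 = a AND c = 0 AND 1 = 0
n3 = a XNOR n1 = 0 XNOR 0 = 1
n4 = b AND n3 = 1 AND 1 = 1
n5 = n4 AND n1 = 1 AND 0 = 0
n6 = b AND n1 AND a = 1 AND 0 AND 0 = 0
n9 = n6 XNOR n5 = 0 XNOR 0 = 1
n10 = n3 OR a = 1 OR 0 = 1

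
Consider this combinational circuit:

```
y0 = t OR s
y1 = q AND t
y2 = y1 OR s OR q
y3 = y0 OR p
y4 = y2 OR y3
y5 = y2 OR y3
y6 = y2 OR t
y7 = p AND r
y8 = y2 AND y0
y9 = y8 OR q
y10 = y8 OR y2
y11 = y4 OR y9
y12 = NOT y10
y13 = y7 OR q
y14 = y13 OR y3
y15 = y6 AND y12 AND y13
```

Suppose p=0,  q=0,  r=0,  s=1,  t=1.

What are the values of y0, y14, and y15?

y0 = t OR s = 1 OR 1 = 1
y1 = q AND t = 0 AND 1 = 0
y2 = y1 OR s OR q = 0 OR 1 OR 0 = 1
y3 = y0 OR p = 1 OR 0 = 1
y6 = y2 OR t = 1 OR 1 = 1
y7 = p AND r = 0 AND 0 = 0
y8 = y2 AND y0 = 1 AND 1 = 1
y10 = y8 OR y2 = 1 OR 1 = 1
y12 = NOT y10 = NOT 1 = 0
y13 = y7 OR q = 0 OR 0 = 0
y14 = y13 OR y3 = 0 OR 1 = 1
y15 = y6 AND y12 AND y13 = 1 AND 0 AND 0 = 0

y0 = 1, y14 = 1, y15 = 0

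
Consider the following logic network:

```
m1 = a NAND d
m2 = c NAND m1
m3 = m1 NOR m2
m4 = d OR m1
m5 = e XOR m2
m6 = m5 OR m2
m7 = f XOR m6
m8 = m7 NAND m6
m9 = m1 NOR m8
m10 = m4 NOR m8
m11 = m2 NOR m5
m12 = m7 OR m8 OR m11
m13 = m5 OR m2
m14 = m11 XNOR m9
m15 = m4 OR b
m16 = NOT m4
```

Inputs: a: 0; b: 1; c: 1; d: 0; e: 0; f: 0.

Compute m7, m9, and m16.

m7 = 0  m9 = 0  m16 = 0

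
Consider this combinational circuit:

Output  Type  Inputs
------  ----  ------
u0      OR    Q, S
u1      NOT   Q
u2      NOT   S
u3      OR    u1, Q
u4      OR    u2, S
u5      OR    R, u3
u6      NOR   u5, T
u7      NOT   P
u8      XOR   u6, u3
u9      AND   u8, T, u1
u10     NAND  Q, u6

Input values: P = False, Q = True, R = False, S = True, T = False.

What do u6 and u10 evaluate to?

u6 = False, u10 = True

u1 = NOT Q = NOT True = False
u3 = u1 OR Q = False OR True = True
u5 = R OR u3 = False OR True = True
u6 = u5 NOR T = True NOR False = False
u10 = Q NAND u6 = True NAND False = True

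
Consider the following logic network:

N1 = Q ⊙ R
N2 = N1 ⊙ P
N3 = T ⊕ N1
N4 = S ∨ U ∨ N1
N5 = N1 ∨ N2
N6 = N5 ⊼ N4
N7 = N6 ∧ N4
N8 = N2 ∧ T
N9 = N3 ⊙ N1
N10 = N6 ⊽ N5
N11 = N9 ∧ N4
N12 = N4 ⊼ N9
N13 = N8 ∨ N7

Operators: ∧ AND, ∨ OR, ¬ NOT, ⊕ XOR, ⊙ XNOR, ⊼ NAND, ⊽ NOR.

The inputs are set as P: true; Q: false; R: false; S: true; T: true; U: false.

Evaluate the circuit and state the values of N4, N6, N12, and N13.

N4 = true, N6 = false, N12 = true, N13 = true

N1 = Q XNOR R = false XNOR false = true
N2 = N1 XNOR P = true XNOR true = true
N3 = T XOR N1 = true XOR true = false
N4 = S OR U OR N1 = true OR false OR true = true
N5 = N1 OR N2 = true OR true = true
N6 = N5 NAND N4 = true NAND true = false
N7 = N6 AND N4 = false AND true = false
N8 = N2 AND T = true AND true = true
N9 = N3 XNOR N1 = false XNOR true = false
N12 = N4 NAND N9 = true NAND false = true
N13 = N8 OR N7 = true OR false = true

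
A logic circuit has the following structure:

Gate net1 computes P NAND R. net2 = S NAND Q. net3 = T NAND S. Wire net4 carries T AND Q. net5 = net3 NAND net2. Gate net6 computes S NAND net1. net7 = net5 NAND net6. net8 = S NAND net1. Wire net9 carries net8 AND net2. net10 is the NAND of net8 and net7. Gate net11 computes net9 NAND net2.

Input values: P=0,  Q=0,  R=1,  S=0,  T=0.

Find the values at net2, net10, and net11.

net1 = P NAND R = 0 NAND 1 = 1
net2 = S NAND Q = 0 NAND 0 = 1
net3 = T NAND S = 0 NAND 0 = 1
net5 = net3 NAND net2 = 1 NAND 1 = 0
net6 = S NAND net1 = 0 NAND 1 = 1
net7 = net5 NAND net6 = 0 NAND 1 = 1
net8 = S NAND net1 = 0 NAND 1 = 1
net9 = net8 AND net2 = 1 AND 1 = 1
net10 = net8 NAND net7 = 1 NAND 1 = 0
net11 = net9 NAND net2 = 1 NAND 1 = 0

net2 = 1  net10 = 0  net11 = 0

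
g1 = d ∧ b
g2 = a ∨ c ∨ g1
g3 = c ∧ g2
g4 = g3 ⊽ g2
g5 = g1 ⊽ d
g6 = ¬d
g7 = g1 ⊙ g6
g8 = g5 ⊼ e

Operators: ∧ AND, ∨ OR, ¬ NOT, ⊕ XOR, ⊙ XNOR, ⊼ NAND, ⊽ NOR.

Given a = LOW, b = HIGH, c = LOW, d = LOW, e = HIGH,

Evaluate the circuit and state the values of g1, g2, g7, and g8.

g1 = LOW; g2 = LOW; g7 = LOW; g8 = LOW

g1 = d AND b = LOW AND HIGH = LOW
g2 = a OR c OR g1 = LOW OR LOW OR LOW = LOW
g5 = g1 NOR d = LOW NOR LOW = HIGH
g6 = NOT d = NOT LOW = HIGH
g7 = g1 XNOR g6 = LOW XNOR HIGH = LOW
g8 = g5 NAND e = HIGH NAND HIGH = LOW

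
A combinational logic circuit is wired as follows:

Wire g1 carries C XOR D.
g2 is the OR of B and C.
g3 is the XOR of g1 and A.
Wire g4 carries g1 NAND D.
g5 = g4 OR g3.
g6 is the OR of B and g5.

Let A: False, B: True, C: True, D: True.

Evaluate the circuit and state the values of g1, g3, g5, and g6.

g1 = C XOR D = True XOR True = False
g3 = g1 XOR A = False XOR False = False
g4 = g1 NAND D = False NAND True = True
g5 = g4 OR g3 = True OR False = True
g6 = B OR g5 = True OR True = True

g1 = False; g3 = False; g5 = True; g6 = True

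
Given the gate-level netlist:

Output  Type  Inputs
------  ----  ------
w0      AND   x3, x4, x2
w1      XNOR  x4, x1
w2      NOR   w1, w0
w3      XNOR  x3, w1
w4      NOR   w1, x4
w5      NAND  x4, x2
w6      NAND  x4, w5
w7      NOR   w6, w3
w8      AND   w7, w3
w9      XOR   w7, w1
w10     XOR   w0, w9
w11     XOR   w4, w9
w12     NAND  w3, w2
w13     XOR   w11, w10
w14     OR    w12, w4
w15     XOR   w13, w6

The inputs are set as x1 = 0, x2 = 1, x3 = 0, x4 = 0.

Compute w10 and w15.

w10 = 1  w15 = 1

w0 = x3 AND x4 AND x2 = 0 AND 0 AND 1 = 0
w1 = x4 XNOR x1 = 0 XNOR 0 = 1
w3 = x3 XNOR w1 = 0 XNOR 1 = 0
w4 = w1 NOR x4 = 1 NOR 0 = 0
w5 = x4 NAND x2 = 0 NAND 1 = 1
w6 = x4 NAND w5 = 0 NAND 1 = 1
w7 = w6 NOR w3 = 1 NOR 0 = 0
w9 = w7 XOR w1 = 0 XOR 1 = 1
w10 = w0 XOR w9 = 0 XOR 1 = 1
w11 = w4 XOR w9 = 0 XOR 1 = 1
w13 = w11 XOR w10 = 1 XOR 1 = 0
w15 = w13 XOR w6 = 0 XOR 1 = 1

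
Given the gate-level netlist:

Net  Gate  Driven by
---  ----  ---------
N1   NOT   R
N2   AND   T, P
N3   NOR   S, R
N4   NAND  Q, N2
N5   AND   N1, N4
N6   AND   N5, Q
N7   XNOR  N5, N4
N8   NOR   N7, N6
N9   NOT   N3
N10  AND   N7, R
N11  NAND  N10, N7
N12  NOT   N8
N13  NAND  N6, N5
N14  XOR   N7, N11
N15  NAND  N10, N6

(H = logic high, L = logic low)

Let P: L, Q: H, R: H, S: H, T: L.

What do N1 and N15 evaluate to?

N1 = L  N15 = H

N1 = NOT R = NOT H = L
N2 = T AND P = L AND L = L
N4 = Q NAND N2 = H NAND L = H
N5 = N1 AND N4 = L AND H = L
N6 = N5 AND Q = L AND H = L
N7 = N5 XNOR N4 = L XNOR H = L
N10 = N7 AND R = L AND H = L
N15 = N10 NAND N6 = L NAND L = H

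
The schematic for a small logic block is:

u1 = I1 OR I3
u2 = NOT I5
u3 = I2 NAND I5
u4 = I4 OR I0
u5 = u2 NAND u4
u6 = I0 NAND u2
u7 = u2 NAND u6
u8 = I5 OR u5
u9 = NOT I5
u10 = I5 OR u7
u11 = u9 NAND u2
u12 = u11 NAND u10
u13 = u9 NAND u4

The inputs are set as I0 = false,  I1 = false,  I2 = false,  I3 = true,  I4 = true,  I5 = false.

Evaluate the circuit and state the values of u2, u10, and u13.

u2 = NOT I5 = NOT false = true
u4 = I4 OR I0 = true OR false = true
u6 = I0 NAND u2 = false NAND true = true
u7 = u2 NAND u6 = true NAND true = false
u9 = NOT I5 = NOT false = true
u10 = I5 OR u7 = false OR false = false
u13 = u9 NAND u4 = true NAND true = false

u2 = true  u10 = false  u13 = false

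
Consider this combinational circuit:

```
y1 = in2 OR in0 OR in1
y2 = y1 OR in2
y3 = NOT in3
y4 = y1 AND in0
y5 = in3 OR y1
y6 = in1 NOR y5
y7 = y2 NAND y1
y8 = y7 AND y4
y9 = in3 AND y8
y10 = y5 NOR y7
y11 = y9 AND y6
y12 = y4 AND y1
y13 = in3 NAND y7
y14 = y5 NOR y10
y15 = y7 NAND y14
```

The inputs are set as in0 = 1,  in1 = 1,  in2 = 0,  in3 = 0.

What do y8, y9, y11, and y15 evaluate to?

y1 = in2 OR in0 OR in1 = 0 OR 1 OR 1 = 1
y2 = y1 OR in2 = 1 OR 0 = 1
y4 = y1 AND in0 = 1 AND 1 = 1
y5 = in3 OR y1 = 0 OR 1 = 1
y6 = in1 NOR y5 = 1 NOR 1 = 0
y7 = y2 NAND y1 = 1 NAND 1 = 0
y8 = y7 AND y4 = 0 AND 1 = 0
y9 = in3 AND y8 = 0 AND 0 = 0
y10 = y5 NOR y7 = 1 NOR 0 = 0
y11 = y9 AND y6 = 0 AND 0 = 0
y14 = y5 NOR y10 = 1 NOR 0 = 0
y15 = y7 NAND y14 = 0 NAND 0 = 1

y8 = 0, y9 = 0, y11 = 0, y15 = 1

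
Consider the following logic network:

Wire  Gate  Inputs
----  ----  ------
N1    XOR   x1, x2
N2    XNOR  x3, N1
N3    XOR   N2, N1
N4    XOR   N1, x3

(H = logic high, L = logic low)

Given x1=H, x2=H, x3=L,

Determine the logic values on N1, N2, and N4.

N1 = L; N2 = H; N4 = L

N1 = x1 XOR x2 = H XOR H = L
N2 = x3 XNOR N1 = L XNOR L = H
N4 = N1 XOR x3 = L XOR L = L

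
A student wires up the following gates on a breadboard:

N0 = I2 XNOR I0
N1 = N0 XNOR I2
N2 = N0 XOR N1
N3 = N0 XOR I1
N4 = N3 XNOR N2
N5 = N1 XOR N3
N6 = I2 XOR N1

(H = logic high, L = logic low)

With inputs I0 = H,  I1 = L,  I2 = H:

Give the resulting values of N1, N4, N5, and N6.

N1 = H, N4 = L, N5 = L, N6 = L

N0 = I2 XNOR I0 = H XNOR H = H
N1 = N0 XNOR I2 = H XNOR H = H
N2 = N0 XOR N1 = H XOR H = L
N3 = N0 XOR I1 = H XOR L = H
N4 = N3 XNOR N2 = H XNOR L = L
N5 = N1 XOR N3 = H XOR H = L
N6 = I2 XOR N1 = H XOR H = L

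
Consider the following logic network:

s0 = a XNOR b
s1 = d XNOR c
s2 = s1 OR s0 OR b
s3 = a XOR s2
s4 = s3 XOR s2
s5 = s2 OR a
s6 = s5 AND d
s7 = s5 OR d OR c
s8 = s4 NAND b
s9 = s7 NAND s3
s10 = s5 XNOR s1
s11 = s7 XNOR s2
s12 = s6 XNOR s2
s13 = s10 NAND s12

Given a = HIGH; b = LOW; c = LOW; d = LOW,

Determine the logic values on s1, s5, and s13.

s0 = a XNOR b = HIGH XNOR LOW = LOW
s1 = d XNOR c = LOW XNOR LOW = HIGH
s2 = s1 OR s0 OR b = HIGH OR LOW OR LOW = HIGH
s5 = s2 OR a = HIGH OR HIGH = HIGH
s6 = s5 AND d = HIGH AND LOW = LOW
s10 = s5 XNOR s1 = HIGH XNOR HIGH = HIGH
s12 = s6 XNOR s2 = LOW XNOR HIGH = LOW
s13 = s10 NAND s12 = HIGH NAND LOW = HIGH

s1 = HIGH  s5 = HIGH  s13 = HIGH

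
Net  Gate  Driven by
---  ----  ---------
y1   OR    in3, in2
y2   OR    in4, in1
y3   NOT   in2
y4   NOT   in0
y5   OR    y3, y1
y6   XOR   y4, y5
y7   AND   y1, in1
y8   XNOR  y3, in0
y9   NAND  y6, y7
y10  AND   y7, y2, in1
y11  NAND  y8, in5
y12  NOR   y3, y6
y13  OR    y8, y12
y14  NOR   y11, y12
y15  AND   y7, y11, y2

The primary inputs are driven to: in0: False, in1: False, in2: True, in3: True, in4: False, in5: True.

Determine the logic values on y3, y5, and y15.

y3 = False, y5 = True, y15 = False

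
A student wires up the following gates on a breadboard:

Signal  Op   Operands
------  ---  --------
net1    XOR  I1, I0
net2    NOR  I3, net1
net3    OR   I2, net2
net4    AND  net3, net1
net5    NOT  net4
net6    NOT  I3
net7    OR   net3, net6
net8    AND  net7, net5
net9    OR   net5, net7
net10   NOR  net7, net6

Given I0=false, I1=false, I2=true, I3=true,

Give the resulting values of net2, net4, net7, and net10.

net2 = false, net4 = false, net7 = true, net10 = false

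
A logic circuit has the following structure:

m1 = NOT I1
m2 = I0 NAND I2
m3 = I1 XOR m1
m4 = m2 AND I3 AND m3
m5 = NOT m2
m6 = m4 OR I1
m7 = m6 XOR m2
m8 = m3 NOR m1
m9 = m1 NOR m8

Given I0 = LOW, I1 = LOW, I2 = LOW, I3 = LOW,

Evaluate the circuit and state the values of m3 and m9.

m3 = HIGH; m9 = LOW

m1 = NOT I1 = NOT LOW = HIGH
m3 = I1 XOR m1 = LOW XOR HIGH = HIGH
m8 = m3 NOR m1 = HIGH NOR HIGH = LOW
m9 = m1 NOR m8 = HIGH NOR LOW = LOW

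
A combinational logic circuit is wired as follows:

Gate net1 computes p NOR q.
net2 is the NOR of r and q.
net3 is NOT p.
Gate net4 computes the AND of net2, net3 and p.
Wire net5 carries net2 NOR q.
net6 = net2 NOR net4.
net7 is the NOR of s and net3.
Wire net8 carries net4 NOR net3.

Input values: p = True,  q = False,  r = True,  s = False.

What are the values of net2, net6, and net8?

net2 = r NOR q = True NOR False = False
net3 = NOT p = NOT True = False
net4 = net2 AND net3 AND p = False AND False AND True = False
net6 = net2 NOR net4 = False NOR False = True
net8 = net4 NOR net3 = False NOR False = True

net2 = False, net6 = True, net8 = True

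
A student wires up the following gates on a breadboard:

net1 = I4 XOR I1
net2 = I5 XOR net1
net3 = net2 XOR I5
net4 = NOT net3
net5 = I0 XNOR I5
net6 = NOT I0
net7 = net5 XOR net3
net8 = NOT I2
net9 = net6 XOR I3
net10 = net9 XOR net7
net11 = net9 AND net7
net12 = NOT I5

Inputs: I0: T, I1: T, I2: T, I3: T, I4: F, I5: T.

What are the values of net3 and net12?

net3 = T, net12 = F

net1 = I4 XOR I1 = F XOR T = T
net2 = I5 XOR net1 = T XOR T = F
net3 = net2 XOR I5 = F XOR T = T
net12 = NOT I5 = NOT T = F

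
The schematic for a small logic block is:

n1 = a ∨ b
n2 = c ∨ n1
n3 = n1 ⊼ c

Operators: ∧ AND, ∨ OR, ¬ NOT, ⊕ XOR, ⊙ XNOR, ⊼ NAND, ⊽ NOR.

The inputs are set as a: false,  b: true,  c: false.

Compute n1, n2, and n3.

n1 = a OR b = false OR true = true
n2 = c OR n1 = false OR true = true
n3 = n1 NAND c = true NAND false = true

n1 = true  n2 = true  n3 = true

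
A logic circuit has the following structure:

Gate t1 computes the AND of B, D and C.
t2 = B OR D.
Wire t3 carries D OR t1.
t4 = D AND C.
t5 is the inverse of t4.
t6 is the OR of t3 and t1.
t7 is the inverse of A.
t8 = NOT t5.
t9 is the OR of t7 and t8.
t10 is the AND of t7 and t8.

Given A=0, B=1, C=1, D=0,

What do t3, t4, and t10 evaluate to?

t1 = B AND D AND C = 1 AND 0 AND 1 = 0
t3 = D OR t1 = 0 OR 0 = 0
t4 = D AND C = 0 AND 1 = 0
t5 = NOT t4 = NOT 0 = 1
t7 = NOT A = NOT 0 = 1
t8 = NOT t5 = NOT 1 = 0
t10 = t7 AND t8 = 1 AND 0 = 0

t3 = 0; t4 = 0; t10 = 0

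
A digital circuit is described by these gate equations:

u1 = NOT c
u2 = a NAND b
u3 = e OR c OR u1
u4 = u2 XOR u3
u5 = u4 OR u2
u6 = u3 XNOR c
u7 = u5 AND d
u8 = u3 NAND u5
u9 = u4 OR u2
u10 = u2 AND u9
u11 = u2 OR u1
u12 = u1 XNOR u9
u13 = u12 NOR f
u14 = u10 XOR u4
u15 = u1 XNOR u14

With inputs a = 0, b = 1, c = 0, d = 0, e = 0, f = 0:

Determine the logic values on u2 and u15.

u2 = 1  u15 = 1

u1 = NOT c = NOT 0 = 1
u2 = a NAND b = 0 NAND 1 = 1
u3 = e OR c OR u1 = 0 OR 0 OR 1 = 1
u4 = u2 XOR u3 = 1 XOR 1 = 0
u9 = u4 OR u2 = 0 OR 1 = 1
u10 = u2 AND u9 = 1 AND 1 = 1
u14 = u10 XOR u4 = 1 XOR 0 = 1
u15 = u1 XNOR u14 = 1 XNOR 1 = 1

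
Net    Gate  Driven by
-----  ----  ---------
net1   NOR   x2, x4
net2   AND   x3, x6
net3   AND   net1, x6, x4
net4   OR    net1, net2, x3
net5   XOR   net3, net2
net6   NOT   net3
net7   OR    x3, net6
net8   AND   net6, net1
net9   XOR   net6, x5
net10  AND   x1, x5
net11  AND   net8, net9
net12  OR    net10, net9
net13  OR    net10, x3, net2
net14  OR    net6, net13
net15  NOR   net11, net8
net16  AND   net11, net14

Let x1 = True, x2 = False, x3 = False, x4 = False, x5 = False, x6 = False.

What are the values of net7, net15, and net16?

net1 = x2 NOR x4 = False NOR False = True
net2 = x3 AND x6 = False AND False = False
net3 = net1 AND x6 AND x4 = True AND False AND False = False
net6 = NOT net3 = NOT False = True
net7 = x3 OR net6 = False OR True = True
net8 = net6 AND net1 = True AND True = True
net9 = net6 XOR x5 = True XOR False = True
net10 = x1 AND x5 = True AND False = False
net11 = net8 AND net9 = True AND True = True
net13 = net10 OR x3 OR net2 = False OR False OR False = False
net14 = net6 OR net13 = True OR False = True
net15 = net11 NOR net8 = True NOR True = False
net16 = net11 AND net14 = True AND True = True

net7 = True, net15 = False, net16 = True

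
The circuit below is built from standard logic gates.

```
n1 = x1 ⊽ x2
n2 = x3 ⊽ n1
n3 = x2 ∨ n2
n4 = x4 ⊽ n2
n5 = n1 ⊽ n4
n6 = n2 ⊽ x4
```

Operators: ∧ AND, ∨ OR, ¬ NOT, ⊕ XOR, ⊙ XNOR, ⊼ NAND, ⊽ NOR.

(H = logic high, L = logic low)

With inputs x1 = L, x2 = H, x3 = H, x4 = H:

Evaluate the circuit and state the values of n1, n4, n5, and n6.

n1 = L, n4 = L, n5 = H, n6 = L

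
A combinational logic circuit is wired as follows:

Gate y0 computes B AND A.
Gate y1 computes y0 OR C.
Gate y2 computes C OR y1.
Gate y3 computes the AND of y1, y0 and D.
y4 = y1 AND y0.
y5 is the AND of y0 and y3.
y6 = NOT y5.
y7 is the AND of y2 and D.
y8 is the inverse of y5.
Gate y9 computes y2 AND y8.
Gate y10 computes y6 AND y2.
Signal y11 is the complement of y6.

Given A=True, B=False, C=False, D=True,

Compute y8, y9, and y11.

y8 = True; y9 = False; y11 = False

y0 = B AND A = False AND True = False
y1 = y0 OR C = False OR False = False
y2 = C OR y1 = False OR False = False
y3 = y1 AND y0 AND D = False AND False AND True = False
y5 = y0 AND y3 = False AND False = False
y6 = NOT y5 = NOT False = True
y8 = NOT y5 = NOT False = True
y9 = y2 AND y8 = False AND True = False
y11 = NOT y6 = NOT True = False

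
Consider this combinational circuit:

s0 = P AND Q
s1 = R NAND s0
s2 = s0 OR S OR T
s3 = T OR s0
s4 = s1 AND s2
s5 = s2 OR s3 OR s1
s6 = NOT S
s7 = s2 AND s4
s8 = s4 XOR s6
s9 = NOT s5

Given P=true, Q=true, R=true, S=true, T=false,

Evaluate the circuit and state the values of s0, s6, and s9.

s0 = true, s6 = false, s9 = false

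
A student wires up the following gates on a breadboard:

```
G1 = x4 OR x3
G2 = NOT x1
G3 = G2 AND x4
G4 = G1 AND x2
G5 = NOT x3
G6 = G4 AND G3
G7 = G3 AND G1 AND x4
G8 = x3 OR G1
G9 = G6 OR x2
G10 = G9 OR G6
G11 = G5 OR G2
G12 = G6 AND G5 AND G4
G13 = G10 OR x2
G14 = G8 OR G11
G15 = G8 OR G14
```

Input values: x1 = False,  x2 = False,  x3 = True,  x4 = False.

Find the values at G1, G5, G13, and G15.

G1 = True; G5 = False; G13 = False; G15 = True

G1 = x4 OR x3 = False OR True = True
G2 = NOT x1 = NOT False = True
G3 = G2 AND x4 = True AND False = False
G4 = G1 AND x2 = True AND False = False
G5 = NOT x3 = NOT True = False
G6 = G4 AND G3 = False AND False = False
G8 = x3 OR G1 = True OR True = True
G9 = G6 OR x2 = False OR False = False
G10 = G9 OR G6 = False OR False = False
G11 = G5 OR G2 = False OR True = True
G13 = G10 OR x2 = False OR False = False
G14 = G8 OR G11 = True OR True = True
G15 = G8 OR G14 = True OR True = True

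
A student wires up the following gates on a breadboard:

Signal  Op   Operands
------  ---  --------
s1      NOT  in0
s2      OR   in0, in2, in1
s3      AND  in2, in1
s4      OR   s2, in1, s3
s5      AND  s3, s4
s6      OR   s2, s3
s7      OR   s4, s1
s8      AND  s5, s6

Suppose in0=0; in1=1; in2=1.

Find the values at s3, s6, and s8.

s3 = 1, s6 = 1, s8 = 1

s2 = in0 OR in2 OR in1 = 0 OR 1 OR 1 = 1
s3 = in2 AND in1 = 1 AND 1 = 1
s4 = s2 OR in1 OR s3 = 1 OR 1 OR 1 = 1
s5 = s3 AND s4 = 1 AND 1 = 1
s6 = s2 OR s3 = 1 OR 1 = 1
s8 = s5 AND s6 = 1 AND 1 = 1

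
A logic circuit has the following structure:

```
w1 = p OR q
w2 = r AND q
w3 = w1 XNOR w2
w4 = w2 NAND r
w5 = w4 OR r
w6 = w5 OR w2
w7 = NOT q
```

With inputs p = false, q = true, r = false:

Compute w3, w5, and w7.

w3 = false; w5 = true; w7 = false

w1 = p OR q = false OR true = true
w2 = r AND q = false AND true = false
w3 = w1 XNOR w2 = true XNOR false = false
w4 = w2 NAND r = false NAND false = true
w5 = w4 OR r = true OR false = true
w7 = NOT q = NOT true = false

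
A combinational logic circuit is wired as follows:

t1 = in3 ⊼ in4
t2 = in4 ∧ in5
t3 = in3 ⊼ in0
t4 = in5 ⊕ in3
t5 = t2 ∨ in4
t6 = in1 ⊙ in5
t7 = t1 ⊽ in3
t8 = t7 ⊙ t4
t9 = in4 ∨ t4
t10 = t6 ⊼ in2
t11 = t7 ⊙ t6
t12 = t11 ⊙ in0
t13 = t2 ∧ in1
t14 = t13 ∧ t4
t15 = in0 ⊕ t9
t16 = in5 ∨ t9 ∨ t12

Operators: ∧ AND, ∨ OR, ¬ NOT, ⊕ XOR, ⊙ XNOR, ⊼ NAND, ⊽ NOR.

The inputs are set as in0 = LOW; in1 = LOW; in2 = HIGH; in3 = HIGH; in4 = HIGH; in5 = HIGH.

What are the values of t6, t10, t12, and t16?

t6 = LOW  t10 = HIGH  t12 = LOW  t16 = HIGH

t1 = in3 NAND in4 = HIGH NAND HIGH = LOW
t4 = in5 XOR in3 = HIGH XOR HIGH = LOW
t6 = in1 XNOR in5 = LOW XNOR HIGH = LOW
t7 = t1 NOR in3 = LOW NOR HIGH = LOW
t9 = in4 OR t4 = HIGH OR LOW = HIGH
t10 = t6 NAND in2 = LOW NAND HIGH = HIGH
t11 = t7 XNOR t6 = LOW XNOR LOW = HIGH
t12 = t11 XNOR in0 = HIGH XNOR LOW = LOW
t16 = in5 OR t9 OR t12 = HIGH OR HIGH OR LOW = HIGH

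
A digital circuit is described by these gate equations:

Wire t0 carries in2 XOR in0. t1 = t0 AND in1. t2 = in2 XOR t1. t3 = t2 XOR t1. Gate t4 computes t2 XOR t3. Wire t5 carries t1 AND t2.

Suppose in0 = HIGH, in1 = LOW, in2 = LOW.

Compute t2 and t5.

t2 = LOW; t5 = LOW

t0 = in2 XOR in0 = LOW XOR HIGH = HIGH
t1 = t0 AND in1 = HIGH AND LOW = LOW
t2 = in2 XOR t1 = LOW XOR LOW = LOW
t5 = t1 AND t2 = LOW AND LOW = LOW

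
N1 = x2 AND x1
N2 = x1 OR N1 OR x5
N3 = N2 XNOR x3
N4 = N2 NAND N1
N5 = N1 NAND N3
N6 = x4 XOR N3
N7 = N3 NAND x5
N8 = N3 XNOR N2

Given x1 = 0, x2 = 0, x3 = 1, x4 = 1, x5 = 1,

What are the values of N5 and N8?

N1 = x2 AND x1 = 0 AND 0 = 0
N2 = x1 OR N1 OR x5 = 0 OR 0 OR 1 = 1
N3 = N2 XNOR x3 = 1 XNOR 1 = 1
N5 = N1 NAND N3 = 0 NAND 1 = 1
N8 = N3 XNOR N2 = 1 XNOR 1 = 1

N5 = 1; N8 = 1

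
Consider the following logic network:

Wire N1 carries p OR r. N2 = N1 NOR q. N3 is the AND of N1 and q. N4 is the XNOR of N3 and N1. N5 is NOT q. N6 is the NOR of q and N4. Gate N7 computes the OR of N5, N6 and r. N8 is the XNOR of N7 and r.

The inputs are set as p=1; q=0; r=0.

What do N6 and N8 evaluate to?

N1 = p OR r = 1 OR 0 = 1
N3 = N1 AND q = 1 AND 0 = 0
N4 = N3 XNOR N1 = 0 XNOR 1 = 0
N5 = NOT q = NOT 0 = 1
N6 = q NOR N4 = 0 NOR 0 = 1
N7 = N5 OR N6 OR r = 1 OR 1 OR 0 = 1
N8 = N7 XNOR r = 1 XNOR 0 = 0

N6 = 1; N8 = 0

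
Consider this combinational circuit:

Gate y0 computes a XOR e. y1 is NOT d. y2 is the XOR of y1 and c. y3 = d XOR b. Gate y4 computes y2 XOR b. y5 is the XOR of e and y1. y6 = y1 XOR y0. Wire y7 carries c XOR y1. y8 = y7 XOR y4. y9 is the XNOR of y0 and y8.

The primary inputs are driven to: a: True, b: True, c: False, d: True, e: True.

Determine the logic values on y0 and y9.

y0 = a XOR e = True XOR True = False
y1 = NOT d = NOT True = False
y2 = y1 XOR c = False XOR False = False
y4 = y2 XOR b = False XOR True = True
y7 = c XOR y1 = False XOR False = False
y8 = y7 XOR y4 = False XOR True = True
y9 = y0 XNOR y8 = False XNOR True = False

y0 = False, y9 = False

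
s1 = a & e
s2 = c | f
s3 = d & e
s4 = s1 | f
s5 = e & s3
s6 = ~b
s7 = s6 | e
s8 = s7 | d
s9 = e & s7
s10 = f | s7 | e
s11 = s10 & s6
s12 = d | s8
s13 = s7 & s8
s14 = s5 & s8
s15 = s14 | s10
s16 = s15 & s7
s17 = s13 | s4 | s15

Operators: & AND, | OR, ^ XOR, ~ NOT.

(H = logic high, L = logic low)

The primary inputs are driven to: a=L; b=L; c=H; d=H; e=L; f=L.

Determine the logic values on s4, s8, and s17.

s1 = a AND e = L AND L = L
s3 = d AND e = H AND L = L
s4 = s1 OR f = L OR L = L
s5 = e AND s3 = L AND L = L
s6 = NOT b = NOT L = H
s7 = s6 OR e = H OR L = H
s8 = s7 OR d = H OR H = H
s10 = f OR s7 OR e = L OR H OR L = H
s13 = s7 AND s8 = H AND H = H
s14 = s5 AND s8 = L AND H = L
s15 = s14 OR s10 = L OR H = H
s17 = s13 OR s4 OR s15 = H OR L OR H = H

s4 = L; s8 = H; s17 = H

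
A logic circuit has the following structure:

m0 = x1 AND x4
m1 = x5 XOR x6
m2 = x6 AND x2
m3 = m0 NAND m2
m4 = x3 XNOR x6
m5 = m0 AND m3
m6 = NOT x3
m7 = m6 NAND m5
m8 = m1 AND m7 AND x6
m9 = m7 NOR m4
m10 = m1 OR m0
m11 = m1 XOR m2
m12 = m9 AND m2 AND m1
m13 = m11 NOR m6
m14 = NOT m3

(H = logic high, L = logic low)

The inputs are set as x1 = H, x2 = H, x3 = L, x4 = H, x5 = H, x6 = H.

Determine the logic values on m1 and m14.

m0 = x1 AND x4 = H AND H = H
m1 = x5 XOR x6 = H XOR H = L
m2 = x6 AND x2 = H AND H = H
m3 = m0 NAND m2 = H NAND H = L
m14 = NOT m3 = NOT L = H

m1 = L, m14 = H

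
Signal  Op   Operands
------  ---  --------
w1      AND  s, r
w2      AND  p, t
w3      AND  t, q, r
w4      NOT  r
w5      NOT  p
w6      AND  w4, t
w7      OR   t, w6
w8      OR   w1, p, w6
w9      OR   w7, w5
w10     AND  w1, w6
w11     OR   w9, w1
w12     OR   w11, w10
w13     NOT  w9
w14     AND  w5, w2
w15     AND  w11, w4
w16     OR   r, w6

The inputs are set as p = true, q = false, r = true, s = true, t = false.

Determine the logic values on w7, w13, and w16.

w4 = NOT r = NOT true = false
w5 = NOT p = NOT true = false
w6 = w4 AND t = false AND false = false
w7 = t OR w6 = false OR false = false
w9 = w7 OR w5 = false OR false = false
w13 = NOT w9 = NOT false = true
w16 = r OR w6 = true OR false = true

w7 = false, w13 = true, w16 = true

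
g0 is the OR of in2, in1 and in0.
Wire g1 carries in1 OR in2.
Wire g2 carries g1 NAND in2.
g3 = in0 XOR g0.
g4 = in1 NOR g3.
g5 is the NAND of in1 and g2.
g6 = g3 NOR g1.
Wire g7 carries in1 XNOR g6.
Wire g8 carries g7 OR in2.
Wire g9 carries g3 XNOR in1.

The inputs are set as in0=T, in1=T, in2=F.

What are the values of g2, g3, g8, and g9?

g2 = T  g3 = F  g8 = F  g9 = F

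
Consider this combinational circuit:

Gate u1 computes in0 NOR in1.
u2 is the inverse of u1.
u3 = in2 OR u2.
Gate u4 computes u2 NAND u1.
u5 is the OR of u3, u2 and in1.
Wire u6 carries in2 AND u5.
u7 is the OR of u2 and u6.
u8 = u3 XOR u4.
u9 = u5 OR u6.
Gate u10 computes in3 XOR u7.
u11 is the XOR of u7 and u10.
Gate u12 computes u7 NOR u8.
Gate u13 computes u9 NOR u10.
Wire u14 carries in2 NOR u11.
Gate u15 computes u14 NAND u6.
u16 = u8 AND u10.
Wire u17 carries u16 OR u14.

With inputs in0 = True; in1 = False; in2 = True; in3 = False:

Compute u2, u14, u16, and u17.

u2 = True, u14 = False, u16 = False, u17 = False

u1 = in0 NOR in1 = True NOR False = False
u2 = NOT u1 = NOT False = True
u3 = in2 OR u2 = True OR True = True
u4 = u2 NAND u1 = True NAND False = True
u5 = u3 OR u2 OR in1 = True OR True OR False = True
u6 = in2 AND u5 = True AND True = True
u7 = u2 OR u6 = True OR True = True
u8 = u3 XOR u4 = True XOR True = False
u10 = in3 XOR u7 = False XOR True = True
u11 = u7 XOR u10 = True XOR True = False
u14 = in2 NOR u11 = True NOR False = False
u16 = u8 AND u10 = False AND True = False
u17 = u16 OR u14 = False OR False = False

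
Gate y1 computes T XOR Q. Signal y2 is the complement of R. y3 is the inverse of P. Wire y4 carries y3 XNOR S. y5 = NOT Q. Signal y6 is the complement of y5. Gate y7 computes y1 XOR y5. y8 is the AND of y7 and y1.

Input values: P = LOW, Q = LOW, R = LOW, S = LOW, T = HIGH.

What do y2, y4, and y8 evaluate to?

y2 = HIGH, y4 = LOW, y8 = LOW

y1 = T XOR Q = HIGH XOR LOW = HIGH
y2 = NOT R = NOT LOW = HIGH
y3 = NOT P = NOT LOW = HIGH
y4 = y3 XNOR S = HIGH XNOR LOW = LOW
y5 = NOT Q = NOT LOW = HIGH
y7 = y1 XOR y5 = HIGH XOR HIGH = LOW
y8 = y7 AND y1 = LOW AND HIGH = LOW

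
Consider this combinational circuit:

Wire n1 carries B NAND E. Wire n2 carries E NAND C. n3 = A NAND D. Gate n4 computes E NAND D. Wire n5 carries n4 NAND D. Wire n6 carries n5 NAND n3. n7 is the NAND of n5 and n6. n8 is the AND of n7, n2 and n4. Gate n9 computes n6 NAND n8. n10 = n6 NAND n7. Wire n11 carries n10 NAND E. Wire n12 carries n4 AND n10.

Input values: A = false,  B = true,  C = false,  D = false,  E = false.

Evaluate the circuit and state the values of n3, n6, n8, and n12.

n3 = true, n6 = false, n8 = true, n12 = true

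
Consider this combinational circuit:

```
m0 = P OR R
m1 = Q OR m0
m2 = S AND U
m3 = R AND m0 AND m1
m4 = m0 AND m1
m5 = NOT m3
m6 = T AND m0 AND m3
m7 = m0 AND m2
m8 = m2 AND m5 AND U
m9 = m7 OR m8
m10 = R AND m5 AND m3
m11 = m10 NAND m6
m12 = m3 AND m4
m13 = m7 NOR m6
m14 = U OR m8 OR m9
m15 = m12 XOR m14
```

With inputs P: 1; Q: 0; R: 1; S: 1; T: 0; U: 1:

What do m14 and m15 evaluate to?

m0 = P OR R = 1 OR 1 = 1
m1 = Q OR m0 = 0 OR 1 = 1
m2 = S AND U = 1 AND 1 = 1
m3 = R AND m0 AND m1 = 1 AND 1 AND 1 = 1
m4 = m0 AND m1 = 1 AND 1 = 1
m5 = NOT m3 = NOT 1 = 0
m7 = m0 AND m2 = 1 AND 1 = 1
m8 = m2 AND m5 AND U = 1 AND 0 AND 1 = 0
m9 = m7 OR m8 = 1 OR 0 = 1
m12 = m3 AND m4 = 1 AND 1 = 1
m14 = U OR m8 OR m9 = 1 OR 0 OR 1 = 1
m15 = m12 XOR m14 = 1 XOR 1 = 0

m14 = 1; m15 = 0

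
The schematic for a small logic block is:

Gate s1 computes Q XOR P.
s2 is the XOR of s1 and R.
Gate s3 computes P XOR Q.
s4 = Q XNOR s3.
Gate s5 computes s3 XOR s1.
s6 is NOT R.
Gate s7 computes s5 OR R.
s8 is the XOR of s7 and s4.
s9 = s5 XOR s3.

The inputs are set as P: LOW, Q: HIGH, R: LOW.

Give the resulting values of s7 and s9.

s1 = Q XOR P = HIGH XOR LOW = HIGH
s3 = P XOR Q = LOW XOR HIGH = HIGH
s5 = s3 XOR s1 = HIGH XOR HIGH = LOW
s7 = s5 OR R = LOW OR LOW = LOW
s9 = s5 XOR s3 = LOW XOR HIGH = HIGH

s7 = LOW, s9 = HIGH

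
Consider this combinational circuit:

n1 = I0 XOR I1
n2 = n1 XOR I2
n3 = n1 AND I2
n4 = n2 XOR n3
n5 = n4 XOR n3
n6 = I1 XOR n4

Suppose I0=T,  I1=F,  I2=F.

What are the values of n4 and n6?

n4 = T, n6 = T

n1 = I0 XOR I1 = T XOR F = T
n2 = n1 XOR I2 = T XOR F = T
n3 = n1 AND I2 = T AND F = F
n4 = n2 XOR n3 = T XOR F = T
n6 = I1 XOR n4 = F XOR T = T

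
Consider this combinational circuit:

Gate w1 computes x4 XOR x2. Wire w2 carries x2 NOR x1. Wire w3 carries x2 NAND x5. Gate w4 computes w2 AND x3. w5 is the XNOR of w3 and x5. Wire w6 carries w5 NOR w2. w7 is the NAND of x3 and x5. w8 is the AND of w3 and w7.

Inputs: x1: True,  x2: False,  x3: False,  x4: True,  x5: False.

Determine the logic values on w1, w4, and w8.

w1 = True  w4 = False  w8 = True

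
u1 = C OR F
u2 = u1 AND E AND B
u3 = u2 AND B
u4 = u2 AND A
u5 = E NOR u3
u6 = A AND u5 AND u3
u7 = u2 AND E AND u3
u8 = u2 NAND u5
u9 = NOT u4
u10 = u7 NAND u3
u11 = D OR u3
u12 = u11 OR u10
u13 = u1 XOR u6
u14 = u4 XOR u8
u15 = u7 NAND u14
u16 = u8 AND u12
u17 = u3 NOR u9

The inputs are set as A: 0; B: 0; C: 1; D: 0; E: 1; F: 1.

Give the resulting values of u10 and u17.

u10 = 1; u17 = 0

u1 = C OR F = 1 OR 1 = 1
u2 = u1 AND E AND B = 1 AND 1 AND 0 = 0
u3 = u2 AND B = 0 AND 0 = 0
u4 = u2 AND A = 0 AND 0 = 0
u7 = u2 AND E AND u3 = 0 AND 1 AND 0 = 0
u9 = NOT u4 = NOT 0 = 1
u10 = u7 NAND u3 = 0 NAND 0 = 1
u17 = u3 NOR u9 = 0 NOR 1 = 0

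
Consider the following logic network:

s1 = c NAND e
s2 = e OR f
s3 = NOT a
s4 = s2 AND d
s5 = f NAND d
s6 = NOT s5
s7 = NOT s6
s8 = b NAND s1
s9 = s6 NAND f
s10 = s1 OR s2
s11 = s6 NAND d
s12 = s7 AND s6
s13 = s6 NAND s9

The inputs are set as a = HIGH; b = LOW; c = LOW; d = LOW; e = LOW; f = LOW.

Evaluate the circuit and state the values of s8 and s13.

s8 = HIGH, s13 = HIGH

s1 = c NAND e = LOW NAND LOW = HIGH
s5 = f NAND d = LOW NAND LOW = HIGH
s6 = NOT s5 = NOT HIGH = LOW
s8 = b NAND s1 = LOW NAND HIGH = HIGH
s9 = s6 NAND f = LOW NAND LOW = HIGH
s13 = s6 NAND s9 = LOW NAND HIGH = HIGH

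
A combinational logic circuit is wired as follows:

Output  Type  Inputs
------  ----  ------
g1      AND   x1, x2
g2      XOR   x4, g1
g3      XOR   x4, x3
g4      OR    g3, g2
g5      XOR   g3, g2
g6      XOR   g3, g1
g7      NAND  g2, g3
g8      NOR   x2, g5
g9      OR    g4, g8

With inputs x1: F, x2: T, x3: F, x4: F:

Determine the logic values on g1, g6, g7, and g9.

g1 = F, g6 = F, g7 = T, g9 = F

g1 = x1 AND x2 = F AND T = F
g2 = x4 XOR g1 = F XOR F = F
g3 = x4 XOR x3 = F XOR F = F
g4 = g3 OR g2 = F OR F = F
g5 = g3 XOR g2 = F XOR F = F
g6 = g3 XOR g1 = F XOR F = F
g7 = g2 NAND g3 = F NAND F = T
g8 = x2 NOR g5 = T NOR F = F
g9 = g4 OR g8 = F OR F = F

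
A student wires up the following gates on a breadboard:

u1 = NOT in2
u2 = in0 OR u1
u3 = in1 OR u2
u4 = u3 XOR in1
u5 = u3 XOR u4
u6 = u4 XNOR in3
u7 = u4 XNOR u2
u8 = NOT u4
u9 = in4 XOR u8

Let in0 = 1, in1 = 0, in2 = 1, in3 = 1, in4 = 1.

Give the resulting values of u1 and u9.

u1 = 0  u9 = 1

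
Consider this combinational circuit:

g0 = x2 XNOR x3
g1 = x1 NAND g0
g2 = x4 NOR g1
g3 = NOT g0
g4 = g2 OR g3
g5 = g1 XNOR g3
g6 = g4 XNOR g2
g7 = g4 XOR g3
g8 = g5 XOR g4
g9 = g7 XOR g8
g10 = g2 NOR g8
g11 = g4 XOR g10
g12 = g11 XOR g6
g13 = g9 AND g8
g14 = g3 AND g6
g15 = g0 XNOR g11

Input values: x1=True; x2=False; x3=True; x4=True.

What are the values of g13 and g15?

g0 = x2 XNOR x3 = False XNOR True = False
g1 = x1 NAND g0 = True NAND False = True
g2 = x4 NOR g1 = True NOR True = False
g3 = NOT g0 = NOT False = True
g4 = g2 OR g3 = False OR True = True
g5 = g1 XNOR g3 = True XNOR True = True
g7 = g4 XOR g3 = True XOR True = False
g8 = g5 XOR g4 = True XOR True = False
g9 = g7 XOR g8 = False XOR False = False
g10 = g2 NOR g8 = False NOR False = True
g11 = g4 XOR g10 = True XOR True = False
g13 = g9 AND g8 = False AND False = False
g15 = g0 XNOR g11 = False XNOR False = True

g13 = False, g15 = True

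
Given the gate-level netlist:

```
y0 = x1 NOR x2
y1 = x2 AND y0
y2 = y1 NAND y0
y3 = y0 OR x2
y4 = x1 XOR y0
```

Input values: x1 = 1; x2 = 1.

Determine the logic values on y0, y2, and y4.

y0 = x1 NOR x2 = 1 NOR 1 = 0
y1 = x2 AND y0 = 1 AND 0 = 0
y2 = y1 NAND y0 = 0 NAND 0 = 1
y4 = x1 XOR y0 = 1 XOR 0 = 1

y0 = 0  y2 = 1  y4 = 1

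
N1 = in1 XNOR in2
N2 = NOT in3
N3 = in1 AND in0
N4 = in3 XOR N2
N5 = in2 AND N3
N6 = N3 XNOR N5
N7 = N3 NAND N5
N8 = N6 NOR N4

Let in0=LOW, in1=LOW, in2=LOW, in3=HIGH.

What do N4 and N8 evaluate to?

N4 = HIGH, N8 = LOW

N2 = NOT in3 = NOT HIGH = LOW
N3 = in1 AND in0 = LOW AND LOW = LOW
N4 = in3 XOR N2 = HIGH XOR LOW = HIGH
N5 = in2 AND N3 = LOW AND LOW = LOW
N6 = N3 XNOR N5 = LOW XNOR LOW = HIGH
N8 = N6 NOR N4 = HIGH NOR HIGH = LOW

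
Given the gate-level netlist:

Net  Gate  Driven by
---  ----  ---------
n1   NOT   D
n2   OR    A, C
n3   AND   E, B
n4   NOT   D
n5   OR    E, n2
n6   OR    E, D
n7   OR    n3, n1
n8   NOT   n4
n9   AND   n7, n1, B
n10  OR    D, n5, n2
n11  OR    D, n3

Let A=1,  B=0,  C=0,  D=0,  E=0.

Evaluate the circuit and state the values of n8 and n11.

n3 = E AND B = 0 AND 0 = 0
n4 = NOT D = NOT 0 = 1
n8 = NOT n4 = NOT 1 = 0
n11 = D OR n3 = 0 OR 0 = 0

n8 = 0, n11 = 0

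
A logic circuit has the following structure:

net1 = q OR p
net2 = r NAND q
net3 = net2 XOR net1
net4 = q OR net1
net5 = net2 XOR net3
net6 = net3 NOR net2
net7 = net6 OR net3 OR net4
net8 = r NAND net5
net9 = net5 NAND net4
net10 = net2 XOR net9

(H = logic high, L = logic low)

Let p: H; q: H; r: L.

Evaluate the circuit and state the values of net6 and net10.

net6 = L; net10 = H

net1 = q OR p = H OR H = H
net2 = r NAND q = L NAND H = H
net3 = net2 XOR net1 = H XOR H = L
net4 = q OR net1 = H OR H = H
net5 = net2 XOR net3 = H XOR L = H
net6 = net3 NOR net2 = L NOR H = L
net9 = net5 NAND net4 = H NAND H = L
net10 = net2 XOR net9 = H XOR L = H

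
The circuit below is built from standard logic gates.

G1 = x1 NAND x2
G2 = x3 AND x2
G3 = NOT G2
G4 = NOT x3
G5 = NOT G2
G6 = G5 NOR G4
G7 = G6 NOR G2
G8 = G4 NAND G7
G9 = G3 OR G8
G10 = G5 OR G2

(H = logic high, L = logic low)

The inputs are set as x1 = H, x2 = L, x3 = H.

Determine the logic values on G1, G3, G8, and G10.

G1 = x1 NAND x2 = H NAND L = H
G2 = x3 AND x2 = H AND L = L
G3 = NOT G2 = NOT L = H
G4 = NOT x3 = NOT H = L
G5 = NOT G2 = NOT L = H
G6 = G5 NOR G4 = H NOR L = L
G7 = G6 NOR G2 = L NOR L = H
G8 = G4 NAND G7 = L NAND H = H
G10 = G5 OR G2 = H OR L = H

G1 = H  G3 = H  G8 = H  G10 = H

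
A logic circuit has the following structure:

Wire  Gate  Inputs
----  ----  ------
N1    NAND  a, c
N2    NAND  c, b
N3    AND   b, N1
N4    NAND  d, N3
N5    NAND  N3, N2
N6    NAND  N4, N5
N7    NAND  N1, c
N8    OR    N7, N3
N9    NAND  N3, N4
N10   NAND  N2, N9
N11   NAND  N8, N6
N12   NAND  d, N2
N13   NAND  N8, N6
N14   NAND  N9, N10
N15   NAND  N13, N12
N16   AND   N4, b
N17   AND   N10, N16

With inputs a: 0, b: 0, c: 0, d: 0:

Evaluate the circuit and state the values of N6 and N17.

N1 = a NAND c = 0 NAND 0 = 1
N2 = c NAND b = 0 NAND 0 = 1
N3 = b AND N1 = 0 AND 1 = 0
N4 = d NAND N3 = 0 NAND 0 = 1
N5 = N3 NAND N2 = 0 NAND 1 = 1
N6 = N4 NAND N5 = 1 NAND 1 = 0
N9 = N3 NAND N4 = 0 NAND 1 = 1
N10 = N2 NAND N9 = 1 NAND 1 = 0
N16 = N4 AND b = 1 AND 0 = 0
N17 = N10 AND N16 = 0 AND 0 = 0

N6 = 0; N17 = 0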